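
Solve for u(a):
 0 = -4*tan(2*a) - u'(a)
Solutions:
 u(a) = C1 + 2*log(cos(2*a))


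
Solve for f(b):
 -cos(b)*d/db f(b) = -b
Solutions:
 f(b) = C1 + Integral(b/cos(b), b)


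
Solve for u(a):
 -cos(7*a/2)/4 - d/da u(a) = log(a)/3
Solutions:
 u(a) = C1 - a*log(a)/3 + a/3 - sin(7*a/2)/14


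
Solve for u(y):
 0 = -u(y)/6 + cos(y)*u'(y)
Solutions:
 u(y) = C1*(sin(y) + 1)^(1/12)/(sin(y) - 1)^(1/12)


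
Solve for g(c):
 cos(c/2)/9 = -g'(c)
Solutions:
 g(c) = C1 - 2*sin(c/2)/9


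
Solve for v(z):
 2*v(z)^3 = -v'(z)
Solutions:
 v(z) = -sqrt(2)*sqrt(-1/(C1 - 2*z))/2
 v(z) = sqrt(2)*sqrt(-1/(C1 - 2*z))/2


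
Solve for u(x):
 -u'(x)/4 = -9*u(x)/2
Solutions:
 u(x) = C1*exp(18*x)


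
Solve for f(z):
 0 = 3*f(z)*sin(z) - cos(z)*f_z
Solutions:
 f(z) = C1/cos(z)^3


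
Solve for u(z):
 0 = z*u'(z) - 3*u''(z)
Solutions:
 u(z) = C1 + C2*erfi(sqrt(6)*z/6)


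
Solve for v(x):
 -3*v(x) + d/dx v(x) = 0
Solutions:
 v(x) = C1*exp(3*x)


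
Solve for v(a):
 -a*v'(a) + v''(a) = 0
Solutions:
 v(a) = C1 + C2*erfi(sqrt(2)*a/2)


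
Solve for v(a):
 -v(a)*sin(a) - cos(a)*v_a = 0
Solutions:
 v(a) = C1*cos(a)


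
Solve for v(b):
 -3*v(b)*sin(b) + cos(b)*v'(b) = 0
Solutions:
 v(b) = C1/cos(b)^3


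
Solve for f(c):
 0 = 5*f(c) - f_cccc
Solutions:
 f(c) = C1*exp(-5^(1/4)*c) + C2*exp(5^(1/4)*c) + C3*sin(5^(1/4)*c) + C4*cos(5^(1/4)*c)


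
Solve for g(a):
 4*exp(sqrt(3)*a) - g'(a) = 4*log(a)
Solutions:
 g(a) = C1 - 4*a*log(a) + 4*a + 4*sqrt(3)*exp(sqrt(3)*a)/3


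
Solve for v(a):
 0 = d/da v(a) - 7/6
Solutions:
 v(a) = C1 + 7*a/6


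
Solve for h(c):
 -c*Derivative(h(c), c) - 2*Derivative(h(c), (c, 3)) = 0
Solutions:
 h(c) = C1 + Integral(C2*airyai(-2^(2/3)*c/2) + C3*airybi(-2^(2/3)*c/2), c)


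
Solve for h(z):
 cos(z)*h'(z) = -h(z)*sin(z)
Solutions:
 h(z) = C1*cos(z)


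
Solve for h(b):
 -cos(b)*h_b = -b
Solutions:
 h(b) = C1 + Integral(b/cos(b), b)


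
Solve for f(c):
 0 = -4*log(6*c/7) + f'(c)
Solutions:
 f(c) = C1 + 4*c*log(c) - 4*c + c*log(1296/2401)


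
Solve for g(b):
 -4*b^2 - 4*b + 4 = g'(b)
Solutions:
 g(b) = C1 - 4*b^3/3 - 2*b^2 + 4*b


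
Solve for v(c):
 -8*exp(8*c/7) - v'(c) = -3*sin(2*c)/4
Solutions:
 v(c) = C1 - 7*exp(8*c/7) - 3*cos(2*c)/8


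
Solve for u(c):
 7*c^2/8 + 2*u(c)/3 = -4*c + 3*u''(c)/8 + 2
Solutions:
 u(c) = C1*exp(-4*c/3) + C2*exp(4*c/3) - 21*c^2/16 - 6*c + 195/128


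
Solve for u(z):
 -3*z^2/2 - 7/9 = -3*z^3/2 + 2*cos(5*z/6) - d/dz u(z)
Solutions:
 u(z) = C1 - 3*z^4/8 + z^3/2 + 7*z/9 + 12*sin(5*z/6)/5


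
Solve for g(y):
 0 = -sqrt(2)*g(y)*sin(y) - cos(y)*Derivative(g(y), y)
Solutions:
 g(y) = C1*cos(y)^(sqrt(2))


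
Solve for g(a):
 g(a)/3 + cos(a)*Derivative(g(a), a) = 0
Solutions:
 g(a) = C1*(sin(a) - 1)^(1/6)/(sin(a) + 1)^(1/6)


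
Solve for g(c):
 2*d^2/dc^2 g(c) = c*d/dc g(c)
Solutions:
 g(c) = C1 + C2*erfi(c/2)


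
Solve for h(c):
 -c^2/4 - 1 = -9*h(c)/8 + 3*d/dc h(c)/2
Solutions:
 h(c) = C1*exp(3*c/4) + 2*c^2/9 + 16*c/27 + 136/81


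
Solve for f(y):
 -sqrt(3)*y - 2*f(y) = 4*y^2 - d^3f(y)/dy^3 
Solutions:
 f(y) = C3*exp(2^(1/3)*y) - 2*y^2 - sqrt(3)*y/2 + (C1*sin(2^(1/3)*sqrt(3)*y/2) + C2*cos(2^(1/3)*sqrt(3)*y/2))*exp(-2^(1/3)*y/2)


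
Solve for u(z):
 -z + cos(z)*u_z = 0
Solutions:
 u(z) = C1 + Integral(z/cos(z), z)


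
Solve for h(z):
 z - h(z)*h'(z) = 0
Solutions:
 h(z) = -sqrt(C1 + z^2)
 h(z) = sqrt(C1 + z^2)


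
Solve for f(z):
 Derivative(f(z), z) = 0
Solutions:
 f(z) = C1


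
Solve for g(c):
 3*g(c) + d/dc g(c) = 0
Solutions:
 g(c) = C1*exp(-3*c)


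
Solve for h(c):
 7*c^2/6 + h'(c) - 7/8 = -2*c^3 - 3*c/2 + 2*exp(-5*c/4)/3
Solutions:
 h(c) = C1 - c^4/2 - 7*c^3/18 - 3*c^2/4 + 7*c/8 - 8*exp(-5*c/4)/15


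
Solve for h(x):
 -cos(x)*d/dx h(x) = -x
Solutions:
 h(x) = C1 + Integral(x/cos(x), x)


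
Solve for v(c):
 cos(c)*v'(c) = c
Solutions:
 v(c) = C1 + Integral(c/cos(c), c)


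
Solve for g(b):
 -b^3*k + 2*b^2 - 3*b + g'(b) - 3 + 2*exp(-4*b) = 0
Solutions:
 g(b) = C1 + b^4*k/4 - 2*b^3/3 + 3*b^2/2 + 3*b + exp(-4*b)/2


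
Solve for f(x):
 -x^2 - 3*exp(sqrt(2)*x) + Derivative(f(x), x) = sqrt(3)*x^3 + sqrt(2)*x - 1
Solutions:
 f(x) = C1 + sqrt(3)*x^4/4 + x^3/3 + sqrt(2)*x^2/2 - x + 3*sqrt(2)*exp(sqrt(2)*x)/2


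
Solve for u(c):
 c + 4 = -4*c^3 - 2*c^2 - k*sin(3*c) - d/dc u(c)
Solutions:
 u(c) = C1 - c^4 - 2*c^3/3 - c^2/2 - 4*c + k*cos(3*c)/3


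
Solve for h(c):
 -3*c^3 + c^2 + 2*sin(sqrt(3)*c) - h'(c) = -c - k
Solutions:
 h(c) = C1 - 3*c^4/4 + c^3/3 + c^2/2 + c*k - 2*sqrt(3)*cos(sqrt(3)*c)/3


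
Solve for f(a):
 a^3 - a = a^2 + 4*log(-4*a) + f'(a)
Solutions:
 f(a) = C1 + a^4/4 - a^3/3 - a^2/2 - 4*a*log(-a) + 4*a*(1 - 2*log(2))


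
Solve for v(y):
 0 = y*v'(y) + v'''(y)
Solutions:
 v(y) = C1 + Integral(C2*airyai(-y) + C3*airybi(-y), y)


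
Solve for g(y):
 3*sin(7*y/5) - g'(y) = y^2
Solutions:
 g(y) = C1 - y^3/3 - 15*cos(7*y/5)/7


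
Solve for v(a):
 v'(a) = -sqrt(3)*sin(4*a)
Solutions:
 v(a) = C1 + sqrt(3)*cos(4*a)/4


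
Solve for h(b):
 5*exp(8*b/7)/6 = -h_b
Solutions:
 h(b) = C1 - 35*exp(8*b/7)/48


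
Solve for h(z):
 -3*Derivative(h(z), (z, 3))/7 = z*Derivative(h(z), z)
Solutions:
 h(z) = C1 + Integral(C2*airyai(-3^(2/3)*7^(1/3)*z/3) + C3*airybi(-3^(2/3)*7^(1/3)*z/3), z)


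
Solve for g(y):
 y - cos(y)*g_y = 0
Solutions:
 g(y) = C1 + Integral(y/cos(y), y)


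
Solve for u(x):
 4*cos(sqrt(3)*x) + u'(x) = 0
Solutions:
 u(x) = C1 - 4*sqrt(3)*sin(sqrt(3)*x)/3


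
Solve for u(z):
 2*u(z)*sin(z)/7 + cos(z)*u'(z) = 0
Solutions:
 u(z) = C1*cos(z)^(2/7)


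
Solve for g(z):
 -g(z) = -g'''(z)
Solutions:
 g(z) = C3*exp(z) + (C1*sin(sqrt(3)*z/2) + C2*cos(sqrt(3)*z/2))*exp(-z/2)


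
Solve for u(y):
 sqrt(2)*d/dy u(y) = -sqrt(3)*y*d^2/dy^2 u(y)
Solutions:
 u(y) = C1 + C2*y^(1 - sqrt(6)/3)


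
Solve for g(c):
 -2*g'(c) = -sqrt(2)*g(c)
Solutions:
 g(c) = C1*exp(sqrt(2)*c/2)


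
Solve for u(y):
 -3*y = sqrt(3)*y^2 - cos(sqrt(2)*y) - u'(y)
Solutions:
 u(y) = C1 + sqrt(3)*y^3/3 + 3*y^2/2 - sqrt(2)*sin(sqrt(2)*y)/2


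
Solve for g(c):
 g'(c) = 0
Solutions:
 g(c) = C1


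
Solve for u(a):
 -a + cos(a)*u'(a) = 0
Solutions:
 u(a) = C1 + Integral(a/cos(a), a)


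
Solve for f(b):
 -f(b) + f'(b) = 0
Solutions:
 f(b) = C1*exp(b)


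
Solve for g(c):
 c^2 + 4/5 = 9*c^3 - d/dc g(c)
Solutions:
 g(c) = C1 + 9*c^4/4 - c^3/3 - 4*c/5


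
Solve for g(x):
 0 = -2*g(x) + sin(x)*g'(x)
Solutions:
 g(x) = C1*(cos(x) - 1)/(cos(x) + 1)


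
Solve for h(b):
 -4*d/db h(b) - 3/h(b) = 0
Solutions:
 h(b) = -sqrt(C1 - 6*b)/2
 h(b) = sqrt(C1 - 6*b)/2


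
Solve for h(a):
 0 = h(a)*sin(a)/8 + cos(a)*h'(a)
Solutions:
 h(a) = C1*cos(a)^(1/8)


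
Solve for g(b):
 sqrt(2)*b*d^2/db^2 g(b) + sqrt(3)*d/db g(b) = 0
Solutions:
 g(b) = C1 + C2*b^(1 - sqrt(6)/2)


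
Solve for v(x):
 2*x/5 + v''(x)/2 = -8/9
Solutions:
 v(x) = C1 + C2*x - 2*x^3/15 - 8*x^2/9


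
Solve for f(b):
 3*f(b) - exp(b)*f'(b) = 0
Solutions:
 f(b) = C1*exp(-3*exp(-b))


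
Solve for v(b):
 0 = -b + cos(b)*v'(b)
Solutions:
 v(b) = C1 + Integral(b/cos(b), b)


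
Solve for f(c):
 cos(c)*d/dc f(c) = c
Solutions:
 f(c) = C1 + Integral(c/cos(c), c)


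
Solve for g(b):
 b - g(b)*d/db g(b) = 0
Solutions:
 g(b) = -sqrt(C1 + b^2)
 g(b) = sqrt(C1 + b^2)


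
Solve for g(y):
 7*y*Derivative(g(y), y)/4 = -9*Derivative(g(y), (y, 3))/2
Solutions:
 g(y) = C1 + Integral(C2*airyai(-84^(1/3)*y/6) + C3*airybi(-84^(1/3)*y/6), y)


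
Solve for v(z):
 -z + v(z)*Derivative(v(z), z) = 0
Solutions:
 v(z) = -sqrt(C1 + z^2)
 v(z) = sqrt(C1 + z^2)


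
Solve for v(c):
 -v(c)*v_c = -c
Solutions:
 v(c) = -sqrt(C1 + c^2)
 v(c) = sqrt(C1 + c^2)


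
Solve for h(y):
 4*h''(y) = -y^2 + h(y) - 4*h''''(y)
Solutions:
 h(y) = C1*exp(-sqrt(2)*y*sqrt(-1 + sqrt(2))/2) + C2*exp(sqrt(2)*y*sqrt(-1 + sqrt(2))/2) + C3*sin(sqrt(2)*y*sqrt(1 + sqrt(2))/2) + C4*cos(sqrt(2)*y*sqrt(1 + sqrt(2))/2) + y^2 + 8


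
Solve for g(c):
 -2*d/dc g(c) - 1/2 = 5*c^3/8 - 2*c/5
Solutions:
 g(c) = C1 - 5*c^4/64 + c^2/10 - c/4


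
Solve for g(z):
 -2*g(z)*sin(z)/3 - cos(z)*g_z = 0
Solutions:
 g(z) = C1*cos(z)^(2/3)


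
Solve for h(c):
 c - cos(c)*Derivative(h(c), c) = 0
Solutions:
 h(c) = C1 + Integral(c/cos(c), c)


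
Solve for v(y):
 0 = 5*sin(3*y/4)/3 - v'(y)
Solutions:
 v(y) = C1 - 20*cos(3*y/4)/9


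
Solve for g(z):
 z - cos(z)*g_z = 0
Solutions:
 g(z) = C1 + Integral(z/cos(z), z)


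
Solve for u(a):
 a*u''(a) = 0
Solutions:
 u(a) = C1 + C2*a


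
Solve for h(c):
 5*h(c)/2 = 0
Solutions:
 h(c) = 0


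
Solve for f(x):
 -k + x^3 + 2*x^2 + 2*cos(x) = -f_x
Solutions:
 f(x) = C1 + k*x - x^4/4 - 2*x^3/3 - 2*sin(x)


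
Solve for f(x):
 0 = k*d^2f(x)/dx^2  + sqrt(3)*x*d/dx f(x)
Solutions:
 f(x) = C1 + C2*sqrt(k)*erf(sqrt(2)*3^(1/4)*x*sqrt(1/k)/2)


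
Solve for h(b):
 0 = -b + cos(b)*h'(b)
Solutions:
 h(b) = C1 + Integral(b/cos(b), b)


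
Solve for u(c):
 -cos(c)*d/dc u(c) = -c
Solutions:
 u(c) = C1 + Integral(c/cos(c), c)


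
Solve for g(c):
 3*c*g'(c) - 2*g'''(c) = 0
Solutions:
 g(c) = C1 + Integral(C2*airyai(2^(2/3)*3^(1/3)*c/2) + C3*airybi(2^(2/3)*3^(1/3)*c/2), c)


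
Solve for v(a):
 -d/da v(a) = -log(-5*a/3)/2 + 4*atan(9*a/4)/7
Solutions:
 v(a) = C1 + a*log(-a)/2 - 4*a*atan(9*a/4)/7 - a*log(3) - a/2 + a*log(15)/2 + 8*log(81*a^2 + 16)/63


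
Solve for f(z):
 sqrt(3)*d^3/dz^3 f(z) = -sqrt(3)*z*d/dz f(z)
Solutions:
 f(z) = C1 + Integral(C2*airyai(-z) + C3*airybi(-z), z)


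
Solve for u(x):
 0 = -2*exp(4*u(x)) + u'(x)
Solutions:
 u(x) = log(-(-1/(C1 + 8*x))^(1/4))
 u(x) = log(-1/(C1 + 8*x))/4
 u(x) = log(-I*(-1/(C1 + 8*x))^(1/4))
 u(x) = log(I*(-1/(C1 + 8*x))^(1/4))


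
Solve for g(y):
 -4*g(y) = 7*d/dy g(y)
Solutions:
 g(y) = C1*exp(-4*y/7)


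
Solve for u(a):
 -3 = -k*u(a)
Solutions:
 u(a) = 3/k


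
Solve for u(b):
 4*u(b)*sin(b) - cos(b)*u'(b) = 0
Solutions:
 u(b) = C1/cos(b)^4


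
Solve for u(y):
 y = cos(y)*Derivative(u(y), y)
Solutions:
 u(y) = C1 + Integral(y/cos(y), y)


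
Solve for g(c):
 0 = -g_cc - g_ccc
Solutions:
 g(c) = C1 + C2*c + C3*exp(-c)


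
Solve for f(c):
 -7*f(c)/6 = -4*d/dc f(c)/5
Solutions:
 f(c) = C1*exp(35*c/24)


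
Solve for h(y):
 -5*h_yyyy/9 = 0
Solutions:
 h(y) = C1 + C2*y + C3*y^2 + C4*y^3


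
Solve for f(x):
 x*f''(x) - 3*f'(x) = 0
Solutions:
 f(x) = C1 + C2*x^4


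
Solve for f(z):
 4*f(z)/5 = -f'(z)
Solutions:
 f(z) = C1*exp(-4*z/5)


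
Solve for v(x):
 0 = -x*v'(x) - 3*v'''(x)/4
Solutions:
 v(x) = C1 + Integral(C2*airyai(-6^(2/3)*x/3) + C3*airybi(-6^(2/3)*x/3), x)


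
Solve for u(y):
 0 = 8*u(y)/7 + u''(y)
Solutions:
 u(y) = C1*sin(2*sqrt(14)*y/7) + C2*cos(2*sqrt(14)*y/7)


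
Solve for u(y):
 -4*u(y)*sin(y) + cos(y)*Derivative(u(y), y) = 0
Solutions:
 u(y) = C1/cos(y)^4


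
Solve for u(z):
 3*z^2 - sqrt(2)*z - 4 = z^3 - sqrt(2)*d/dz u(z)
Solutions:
 u(z) = C1 + sqrt(2)*z^4/8 - sqrt(2)*z^3/2 + z^2/2 + 2*sqrt(2)*z


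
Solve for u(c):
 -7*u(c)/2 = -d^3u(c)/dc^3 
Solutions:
 u(c) = C3*exp(2^(2/3)*7^(1/3)*c/2) + (C1*sin(2^(2/3)*sqrt(3)*7^(1/3)*c/4) + C2*cos(2^(2/3)*sqrt(3)*7^(1/3)*c/4))*exp(-2^(2/3)*7^(1/3)*c/4)


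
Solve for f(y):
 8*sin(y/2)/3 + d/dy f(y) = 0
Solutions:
 f(y) = C1 + 16*cos(y/2)/3


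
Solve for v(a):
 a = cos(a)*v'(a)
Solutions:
 v(a) = C1 + Integral(a/cos(a), a)


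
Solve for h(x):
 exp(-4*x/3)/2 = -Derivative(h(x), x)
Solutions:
 h(x) = C1 + 3*exp(-4*x/3)/8


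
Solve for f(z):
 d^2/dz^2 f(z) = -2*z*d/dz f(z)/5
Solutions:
 f(z) = C1 + C2*erf(sqrt(5)*z/5)


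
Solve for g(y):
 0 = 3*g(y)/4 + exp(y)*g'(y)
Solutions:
 g(y) = C1*exp(3*exp(-y)/4)


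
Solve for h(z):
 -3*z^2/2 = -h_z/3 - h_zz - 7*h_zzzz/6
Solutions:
 h(z) = C1 + C2*exp(-7^(1/3)*z*(-(7 + sqrt(105))^(1/3) + 2*7^(1/3)/(7 + sqrt(105))^(1/3))/14)*sin(sqrt(3)*7^(1/3)*z*(2*7^(1/3)/(7 + sqrt(105))^(1/3) + (7 + sqrt(105))^(1/3))/14) + C3*exp(-7^(1/3)*z*(-(7 + sqrt(105))^(1/3) + 2*7^(1/3)/(7 + sqrt(105))^(1/3))/14)*cos(sqrt(3)*7^(1/3)*z*(2*7^(1/3)/(7 + sqrt(105))^(1/3) + (7 + sqrt(105))^(1/3))/14) + C4*exp(7^(1/3)*z*(-(7 + sqrt(105))^(1/3) + 2*7^(1/3)/(7 + sqrt(105))^(1/3))/7) + 3*z^3/2 - 27*z^2/2 + 81*z


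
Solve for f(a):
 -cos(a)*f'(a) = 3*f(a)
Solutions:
 f(a) = C1*(sin(a) - 1)^(3/2)/(sin(a) + 1)^(3/2)


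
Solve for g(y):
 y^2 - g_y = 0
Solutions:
 g(y) = C1 + y^3/3


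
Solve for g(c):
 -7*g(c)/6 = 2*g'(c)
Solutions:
 g(c) = C1*exp(-7*c/12)


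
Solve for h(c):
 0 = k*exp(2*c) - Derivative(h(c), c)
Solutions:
 h(c) = C1 + k*exp(2*c)/2


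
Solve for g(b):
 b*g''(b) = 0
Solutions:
 g(b) = C1 + C2*b


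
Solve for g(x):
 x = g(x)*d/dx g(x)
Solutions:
 g(x) = -sqrt(C1 + x^2)
 g(x) = sqrt(C1 + x^2)


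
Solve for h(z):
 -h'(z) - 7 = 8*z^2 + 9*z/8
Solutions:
 h(z) = C1 - 8*z^3/3 - 9*z^2/16 - 7*z


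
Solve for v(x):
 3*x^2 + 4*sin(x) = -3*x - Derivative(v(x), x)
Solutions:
 v(x) = C1 - x^3 - 3*x^2/2 + 4*cos(x)


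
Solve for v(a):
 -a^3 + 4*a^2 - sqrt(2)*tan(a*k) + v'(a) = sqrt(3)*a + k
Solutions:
 v(a) = C1 + a^4/4 - 4*a^3/3 + sqrt(3)*a^2/2 + a*k + sqrt(2)*Piecewise((-log(cos(a*k))/k, Ne(k, 0)), (0, True))


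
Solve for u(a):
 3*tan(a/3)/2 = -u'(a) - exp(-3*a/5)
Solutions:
 u(a) = C1 - 9*log(tan(a/3)^2 + 1)/4 + 5*exp(-3*a/5)/3


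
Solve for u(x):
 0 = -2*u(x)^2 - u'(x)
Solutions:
 u(x) = 1/(C1 + 2*x)


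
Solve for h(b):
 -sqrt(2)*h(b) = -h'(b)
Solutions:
 h(b) = C1*exp(sqrt(2)*b)


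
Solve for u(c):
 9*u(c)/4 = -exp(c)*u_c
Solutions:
 u(c) = C1*exp(9*exp(-c)/4)


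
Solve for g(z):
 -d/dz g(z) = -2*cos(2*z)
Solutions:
 g(z) = C1 + sin(2*z)


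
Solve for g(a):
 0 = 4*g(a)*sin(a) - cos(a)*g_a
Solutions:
 g(a) = C1/cos(a)^4


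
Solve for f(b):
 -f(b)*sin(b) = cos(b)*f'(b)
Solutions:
 f(b) = C1*cos(b)


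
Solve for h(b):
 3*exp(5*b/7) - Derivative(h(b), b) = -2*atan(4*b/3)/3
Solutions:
 h(b) = C1 + 2*b*atan(4*b/3)/3 + 21*exp(5*b/7)/5 - log(16*b^2 + 9)/4


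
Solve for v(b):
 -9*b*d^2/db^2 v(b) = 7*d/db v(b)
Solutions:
 v(b) = C1 + C2*b^(2/9)


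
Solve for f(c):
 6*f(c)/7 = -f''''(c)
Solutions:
 f(c) = (C1*sin(14^(3/4)*3^(1/4)*c/14) + C2*cos(14^(3/4)*3^(1/4)*c/14))*exp(-14^(3/4)*3^(1/4)*c/14) + (C3*sin(14^(3/4)*3^(1/4)*c/14) + C4*cos(14^(3/4)*3^(1/4)*c/14))*exp(14^(3/4)*3^(1/4)*c/14)


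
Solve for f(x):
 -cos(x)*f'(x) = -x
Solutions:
 f(x) = C1 + Integral(x/cos(x), x)


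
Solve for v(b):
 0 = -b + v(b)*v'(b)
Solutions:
 v(b) = -sqrt(C1 + b^2)
 v(b) = sqrt(C1 + b^2)


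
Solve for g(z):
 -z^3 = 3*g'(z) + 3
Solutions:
 g(z) = C1 - z^4/12 - z


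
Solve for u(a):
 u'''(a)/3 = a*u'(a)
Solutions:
 u(a) = C1 + Integral(C2*airyai(3^(1/3)*a) + C3*airybi(3^(1/3)*a), a)


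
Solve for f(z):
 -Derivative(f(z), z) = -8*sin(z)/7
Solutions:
 f(z) = C1 - 8*cos(z)/7


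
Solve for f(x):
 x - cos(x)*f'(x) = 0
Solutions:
 f(x) = C1 + Integral(x/cos(x), x)


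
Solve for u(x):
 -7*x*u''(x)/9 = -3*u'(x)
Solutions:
 u(x) = C1 + C2*x^(34/7)


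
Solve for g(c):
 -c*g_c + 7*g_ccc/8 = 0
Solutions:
 g(c) = C1 + Integral(C2*airyai(2*7^(2/3)*c/7) + C3*airybi(2*7^(2/3)*c/7), c)


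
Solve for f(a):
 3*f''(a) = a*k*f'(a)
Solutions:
 f(a) = Piecewise((-sqrt(6)*sqrt(pi)*C1*erf(sqrt(6)*a*sqrt(-k)/6)/(2*sqrt(-k)) - C2, (k > 0) | (k < 0)), (-C1*a - C2, True))


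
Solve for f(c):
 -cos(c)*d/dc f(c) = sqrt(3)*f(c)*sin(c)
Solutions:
 f(c) = C1*cos(c)^(sqrt(3))


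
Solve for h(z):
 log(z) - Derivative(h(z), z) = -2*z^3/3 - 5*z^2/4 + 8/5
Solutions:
 h(z) = C1 + z^4/6 + 5*z^3/12 + z*log(z) - 13*z/5


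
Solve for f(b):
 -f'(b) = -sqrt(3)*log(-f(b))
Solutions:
 -li(-f(b)) = C1 + sqrt(3)*b


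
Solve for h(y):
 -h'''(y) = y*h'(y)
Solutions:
 h(y) = C1 + Integral(C2*airyai(-y) + C3*airybi(-y), y)


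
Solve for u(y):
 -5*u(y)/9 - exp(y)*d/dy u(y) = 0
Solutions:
 u(y) = C1*exp(5*exp(-y)/9)


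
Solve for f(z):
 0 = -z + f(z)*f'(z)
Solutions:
 f(z) = -sqrt(C1 + z^2)
 f(z) = sqrt(C1 + z^2)


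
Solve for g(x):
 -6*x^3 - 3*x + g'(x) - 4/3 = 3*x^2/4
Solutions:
 g(x) = C1 + 3*x^4/2 + x^3/4 + 3*x^2/2 + 4*x/3


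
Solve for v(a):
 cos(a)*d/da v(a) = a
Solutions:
 v(a) = C1 + Integral(a/cos(a), a)


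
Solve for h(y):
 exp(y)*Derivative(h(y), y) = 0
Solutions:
 h(y) = C1


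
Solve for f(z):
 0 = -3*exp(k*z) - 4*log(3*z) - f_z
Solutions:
 f(z) = C1 - 4*z*log(z) + 4*z*(1 - log(3)) + Piecewise((-3*exp(k*z)/k, Ne(k, 0)), (-3*z, True))


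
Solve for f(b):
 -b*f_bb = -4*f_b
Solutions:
 f(b) = C1 + C2*b^5


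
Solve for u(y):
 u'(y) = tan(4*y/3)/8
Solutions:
 u(y) = C1 - 3*log(cos(4*y/3))/32


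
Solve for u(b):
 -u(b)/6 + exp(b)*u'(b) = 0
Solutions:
 u(b) = C1*exp(-exp(-b)/6)


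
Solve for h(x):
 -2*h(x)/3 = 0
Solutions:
 h(x) = 0


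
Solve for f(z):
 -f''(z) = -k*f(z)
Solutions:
 f(z) = C1*exp(-sqrt(k)*z) + C2*exp(sqrt(k)*z)


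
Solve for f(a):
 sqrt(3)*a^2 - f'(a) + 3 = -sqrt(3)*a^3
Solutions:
 f(a) = C1 + sqrt(3)*a^4/4 + sqrt(3)*a^3/3 + 3*a


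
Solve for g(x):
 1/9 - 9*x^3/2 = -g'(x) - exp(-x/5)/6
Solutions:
 g(x) = C1 + 9*x^4/8 - x/9 + 5*exp(-x/5)/6


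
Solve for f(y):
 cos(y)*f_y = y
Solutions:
 f(y) = C1 + Integral(y/cos(y), y)


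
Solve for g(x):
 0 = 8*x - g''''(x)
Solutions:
 g(x) = C1 + C2*x + C3*x^2 + C4*x^3 + x^5/15


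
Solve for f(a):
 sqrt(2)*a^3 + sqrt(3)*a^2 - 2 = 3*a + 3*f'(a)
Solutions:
 f(a) = C1 + sqrt(2)*a^4/12 + sqrt(3)*a^3/9 - a^2/2 - 2*a/3


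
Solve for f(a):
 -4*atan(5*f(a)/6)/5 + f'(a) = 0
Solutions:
 Integral(1/atan(5*_y/6), (_y, f(a))) = C1 + 4*a/5


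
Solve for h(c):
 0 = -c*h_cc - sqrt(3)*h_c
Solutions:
 h(c) = C1 + C2*c^(1 - sqrt(3))


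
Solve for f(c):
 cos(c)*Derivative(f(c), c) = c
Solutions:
 f(c) = C1 + Integral(c/cos(c), c)


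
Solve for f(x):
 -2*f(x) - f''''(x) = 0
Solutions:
 f(x) = (C1*sin(2^(3/4)*x/2) + C2*cos(2^(3/4)*x/2))*exp(-2^(3/4)*x/2) + (C3*sin(2^(3/4)*x/2) + C4*cos(2^(3/4)*x/2))*exp(2^(3/4)*x/2)


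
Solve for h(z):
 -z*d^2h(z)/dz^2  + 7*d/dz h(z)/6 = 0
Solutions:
 h(z) = C1 + C2*z^(13/6)


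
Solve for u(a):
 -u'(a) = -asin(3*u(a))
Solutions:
 Integral(1/asin(3*_y), (_y, u(a))) = C1 + a


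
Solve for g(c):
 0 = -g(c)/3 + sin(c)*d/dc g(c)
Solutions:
 g(c) = C1*(cos(c) - 1)^(1/6)/(cos(c) + 1)^(1/6)


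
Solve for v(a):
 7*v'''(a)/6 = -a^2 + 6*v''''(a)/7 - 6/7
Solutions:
 v(a) = C1 + C2*a + C3*a^2 + C4*exp(49*a/36) - a^5/70 - 18*a^4/343 - 4650*a^3/16807


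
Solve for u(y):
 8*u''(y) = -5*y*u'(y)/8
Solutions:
 u(y) = C1 + C2*erf(sqrt(10)*y/16)


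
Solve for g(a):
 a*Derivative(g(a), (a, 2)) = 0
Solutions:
 g(a) = C1 + C2*a


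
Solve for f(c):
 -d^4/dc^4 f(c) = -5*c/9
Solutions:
 f(c) = C1 + C2*c + C3*c^2 + C4*c^3 + c^5/216


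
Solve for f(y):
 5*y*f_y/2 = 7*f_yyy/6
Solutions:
 f(y) = C1 + Integral(C2*airyai(15^(1/3)*7^(2/3)*y/7) + C3*airybi(15^(1/3)*7^(2/3)*y/7), y)


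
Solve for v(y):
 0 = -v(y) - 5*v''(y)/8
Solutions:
 v(y) = C1*sin(2*sqrt(10)*y/5) + C2*cos(2*sqrt(10)*y/5)


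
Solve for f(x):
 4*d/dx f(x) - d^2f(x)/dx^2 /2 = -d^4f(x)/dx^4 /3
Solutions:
 f(x) = C1 + C2*exp(x*((sqrt(574)/4 + 6)^(-1/3) + 2*(sqrt(574)/4 + 6)^(1/3))/4)*sin(sqrt(3)*x*(-2*(27*sqrt(574)/4 + 162)^(1/3) + 9/(27*sqrt(574)/4 + 162)^(1/3))/12) + C3*exp(x*((sqrt(574)/4 + 6)^(-1/3) + 2*(sqrt(574)/4 + 6)^(1/3))/4)*cos(sqrt(3)*x*(-2*(27*sqrt(574)/4 + 162)^(1/3) + 9/(27*sqrt(574)/4 + 162)^(1/3))/12) + C4*exp(-x*(1/(2*(sqrt(574)/4 + 6)^(1/3)) + (sqrt(574)/4 + 6)^(1/3)))


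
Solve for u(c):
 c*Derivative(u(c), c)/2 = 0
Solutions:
 u(c) = C1


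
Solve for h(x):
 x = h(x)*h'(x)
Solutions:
 h(x) = -sqrt(C1 + x^2)
 h(x) = sqrt(C1 + x^2)


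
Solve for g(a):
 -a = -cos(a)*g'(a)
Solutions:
 g(a) = C1 + Integral(a/cos(a), a)


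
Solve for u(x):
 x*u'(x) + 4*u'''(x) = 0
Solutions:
 u(x) = C1 + Integral(C2*airyai(-2^(1/3)*x/2) + C3*airybi(-2^(1/3)*x/2), x)


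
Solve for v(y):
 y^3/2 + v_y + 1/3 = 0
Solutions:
 v(y) = C1 - y^4/8 - y/3


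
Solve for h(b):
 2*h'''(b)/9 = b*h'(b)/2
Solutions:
 h(b) = C1 + Integral(C2*airyai(2^(1/3)*3^(2/3)*b/2) + C3*airybi(2^(1/3)*3^(2/3)*b/2), b)


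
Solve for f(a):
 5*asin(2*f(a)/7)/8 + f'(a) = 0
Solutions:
 Integral(1/asin(2*_y/7), (_y, f(a))) = C1 - 5*a/8


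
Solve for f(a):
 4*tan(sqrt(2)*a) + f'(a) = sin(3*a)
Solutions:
 f(a) = C1 + 2*sqrt(2)*log(cos(sqrt(2)*a)) - cos(3*a)/3


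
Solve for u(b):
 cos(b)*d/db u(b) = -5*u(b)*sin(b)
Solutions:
 u(b) = C1*cos(b)^5


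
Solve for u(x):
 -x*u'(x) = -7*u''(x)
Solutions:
 u(x) = C1 + C2*erfi(sqrt(14)*x/14)


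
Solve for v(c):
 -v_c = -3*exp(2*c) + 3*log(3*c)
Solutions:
 v(c) = C1 - 3*c*log(c) + 3*c*(1 - log(3)) + 3*exp(2*c)/2


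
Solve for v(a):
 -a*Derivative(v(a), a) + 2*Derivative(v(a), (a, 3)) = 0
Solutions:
 v(a) = C1 + Integral(C2*airyai(2^(2/3)*a/2) + C3*airybi(2^(2/3)*a/2), a)


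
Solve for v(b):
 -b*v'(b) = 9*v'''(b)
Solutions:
 v(b) = C1 + Integral(C2*airyai(-3^(1/3)*b/3) + C3*airybi(-3^(1/3)*b/3), b)


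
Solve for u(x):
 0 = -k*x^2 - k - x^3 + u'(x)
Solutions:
 u(x) = C1 + k*x^3/3 + k*x + x^4/4


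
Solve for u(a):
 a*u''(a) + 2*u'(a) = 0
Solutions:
 u(a) = C1 + C2/a


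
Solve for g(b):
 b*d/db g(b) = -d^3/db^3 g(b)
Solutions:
 g(b) = C1 + Integral(C2*airyai(-b) + C3*airybi(-b), b)


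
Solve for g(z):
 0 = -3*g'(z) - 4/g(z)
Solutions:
 g(z) = -sqrt(C1 - 24*z)/3
 g(z) = sqrt(C1 - 24*z)/3


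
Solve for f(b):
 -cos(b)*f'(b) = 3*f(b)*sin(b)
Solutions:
 f(b) = C1*cos(b)^3


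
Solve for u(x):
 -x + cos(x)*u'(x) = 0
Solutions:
 u(x) = C1 + Integral(x/cos(x), x)


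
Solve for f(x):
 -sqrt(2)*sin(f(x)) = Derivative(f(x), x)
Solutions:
 f(x) = -acos((-C1 - exp(2*sqrt(2)*x))/(C1 - exp(2*sqrt(2)*x))) + 2*pi
 f(x) = acos((-C1 - exp(2*sqrt(2)*x))/(C1 - exp(2*sqrt(2)*x)))


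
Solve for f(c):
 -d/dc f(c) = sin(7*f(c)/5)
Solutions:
 c + 5*log(cos(7*f(c)/5) - 1)/14 - 5*log(cos(7*f(c)/5) + 1)/14 = C1


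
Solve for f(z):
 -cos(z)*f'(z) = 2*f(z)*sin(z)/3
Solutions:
 f(z) = C1*cos(z)^(2/3)


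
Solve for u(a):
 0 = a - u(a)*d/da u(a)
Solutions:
 u(a) = -sqrt(C1 + a^2)
 u(a) = sqrt(C1 + a^2)


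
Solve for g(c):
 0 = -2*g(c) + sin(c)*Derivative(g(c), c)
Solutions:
 g(c) = C1*(cos(c) - 1)/(cos(c) + 1)


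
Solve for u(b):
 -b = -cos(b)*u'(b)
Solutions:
 u(b) = C1 + Integral(b/cos(b), b)


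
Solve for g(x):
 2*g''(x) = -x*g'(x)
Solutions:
 g(x) = C1 + C2*erf(x/2)


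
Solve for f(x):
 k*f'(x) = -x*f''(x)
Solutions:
 f(x) = C1 + x^(1 - re(k))*(C2*sin(log(x)*Abs(im(k))) + C3*cos(log(x)*im(k)))


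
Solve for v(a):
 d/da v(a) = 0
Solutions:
 v(a) = C1


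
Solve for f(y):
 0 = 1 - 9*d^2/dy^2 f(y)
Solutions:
 f(y) = C1 + C2*y + y^2/18


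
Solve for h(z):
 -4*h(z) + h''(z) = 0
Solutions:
 h(z) = C1*exp(-2*z) + C2*exp(2*z)


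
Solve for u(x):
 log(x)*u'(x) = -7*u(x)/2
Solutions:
 u(x) = C1*exp(-7*li(x)/2)


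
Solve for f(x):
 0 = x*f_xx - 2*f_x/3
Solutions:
 f(x) = C1 + C2*x^(5/3)


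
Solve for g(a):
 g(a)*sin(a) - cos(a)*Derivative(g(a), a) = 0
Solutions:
 g(a) = C1/cos(a)


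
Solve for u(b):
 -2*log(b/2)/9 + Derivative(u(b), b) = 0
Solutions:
 u(b) = C1 + 2*b*log(b)/9 - 2*b/9 - 2*b*log(2)/9


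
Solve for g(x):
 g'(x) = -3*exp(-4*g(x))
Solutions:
 g(x) = log(-I*(C1 - 12*x)^(1/4))
 g(x) = log(I*(C1 - 12*x)^(1/4))
 g(x) = log(-(C1 - 12*x)^(1/4))
 g(x) = log(C1 - 12*x)/4


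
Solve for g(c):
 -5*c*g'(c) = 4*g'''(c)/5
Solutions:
 g(c) = C1 + Integral(C2*airyai(-2^(1/3)*5^(2/3)*c/2) + C3*airybi(-2^(1/3)*5^(2/3)*c/2), c)


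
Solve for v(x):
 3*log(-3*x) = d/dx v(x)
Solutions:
 v(x) = C1 + 3*x*log(-x) + 3*x*(-1 + log(3))


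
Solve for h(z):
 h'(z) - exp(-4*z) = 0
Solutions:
 h(z) = C1 - exp(-4*z)/4


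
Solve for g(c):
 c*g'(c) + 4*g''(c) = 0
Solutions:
 g(c) = C1 + C2*erf(sqrt(2)*c/4)


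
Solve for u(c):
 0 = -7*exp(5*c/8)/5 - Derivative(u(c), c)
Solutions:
 u(c) = C1 - 56*exp(5*c/8)/25


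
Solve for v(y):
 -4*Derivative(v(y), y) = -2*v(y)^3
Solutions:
 v(y) = -sqrt(-1/(C1 + y))
 v(y) = sqrt(-1/(C1 + y))


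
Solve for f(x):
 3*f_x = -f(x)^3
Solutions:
 f(x) = -sqrt(6)*sqrt(-1/(C1 - x))/2
 f(x) = sqrt(6)*sqrt(-1/(C1 - x))/2


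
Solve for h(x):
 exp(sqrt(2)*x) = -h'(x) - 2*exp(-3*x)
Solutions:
 h(x) = C1 - sqrt(2)*exp(sqrt(2)*x)/2 + 2*exp(-3*x)/3


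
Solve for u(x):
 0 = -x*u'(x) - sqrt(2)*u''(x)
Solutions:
 u(x) = C1 + C2*erf(2^(1/4)*x/2)


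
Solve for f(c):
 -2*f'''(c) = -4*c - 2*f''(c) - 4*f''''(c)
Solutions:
 f(c) = C1 + C2*c - c^3/3 - c^2 + (C3*sin(sqrt(7)*c/4) + C4*cos(sqrt(7)*c/4))*exp(c/4)


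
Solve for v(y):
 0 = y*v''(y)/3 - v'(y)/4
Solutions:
 v(y) = C1 + C2*y^(7/4)


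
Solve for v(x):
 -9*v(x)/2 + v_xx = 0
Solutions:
 v(x) = C1*exp(-3*sqrt(2)*x/2) + C2*exp(3*sqrt(2)*x/2)


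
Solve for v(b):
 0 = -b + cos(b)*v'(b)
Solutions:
 v(b) = C1 + Integral(b/cos(b), b)


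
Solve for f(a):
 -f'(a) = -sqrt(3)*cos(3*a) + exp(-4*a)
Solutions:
 f(a) = C1 + sqrt(3)*sin(3*a)/3 + exp(-4*a)/4


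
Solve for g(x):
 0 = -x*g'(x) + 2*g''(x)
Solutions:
 g(x) = C1 + C2*erfi(x/2)


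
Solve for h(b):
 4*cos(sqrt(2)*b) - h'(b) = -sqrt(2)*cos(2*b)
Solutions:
 h(b) = C1 + sqrt(2)*sin(2*b)/2 + 2*sqrt(2)*sin(sqrt(2)*b)


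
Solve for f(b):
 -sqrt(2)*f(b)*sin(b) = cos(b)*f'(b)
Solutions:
 f(b) = C1*cos(b)^(sqrt(2))


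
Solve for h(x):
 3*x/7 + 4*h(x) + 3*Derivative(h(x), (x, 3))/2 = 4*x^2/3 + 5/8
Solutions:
 h(x) = C3*exp(-2*3^(2/3)*x/3) + x^2/3 - 3*x/28 + (C1*sin(3^(1/6)*x) + C2*cos(3^(1/6)*x))*exp(3^(2/3)*x/3) + 5/32


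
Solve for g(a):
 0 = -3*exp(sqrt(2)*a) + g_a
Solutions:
 g(a) = C1 + 3*sqrt(2)*exp(sqrt(2)*a)/2


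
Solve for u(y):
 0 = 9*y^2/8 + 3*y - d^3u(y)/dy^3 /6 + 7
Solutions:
 u(y) = C1 + C2*y + C3*y^2 + 9*y^5/80 + 3*y^4/4 + 7*y^3


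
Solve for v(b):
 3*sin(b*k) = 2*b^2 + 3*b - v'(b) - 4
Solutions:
 v(b) = C1 + 2*b^3/3 + 3*b^2/2 - 4*b + 3*cos(b*k)/k


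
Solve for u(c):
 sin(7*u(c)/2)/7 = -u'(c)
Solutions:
 u(c) = -2*acos((-C1 - exp(c))/(C1 - exp(c)))/7 + 4*pi/7
 u(c) = 2*acos((-C1 - exp(c))/(C1 - exp(c)))/7


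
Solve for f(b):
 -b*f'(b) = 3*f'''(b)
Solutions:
 f(b) = C1 + Integral(C2*airyai(-3^(2/3)*b/3) + C3*airybi(-3^(2/3)*b/3), b)


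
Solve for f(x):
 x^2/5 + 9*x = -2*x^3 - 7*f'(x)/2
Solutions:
 f(x) = C1 - x^4/7 - 2*x^3/105 - 9*x^2/7


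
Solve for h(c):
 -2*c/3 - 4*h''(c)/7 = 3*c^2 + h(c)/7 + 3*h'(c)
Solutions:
 h(c) = C1*exp(c*(-21 + 5*sqrt(17))/8) + C2*exp(-c*(5*sqrt(17) + 21)/8) - 21*c^2 + 2632*c/3 - 18256


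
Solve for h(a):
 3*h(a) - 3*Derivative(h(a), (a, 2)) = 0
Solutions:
 h(a) = C1*exp(-a) + C2*exp(a)


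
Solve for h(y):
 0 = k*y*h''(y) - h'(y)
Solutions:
 h(y) = C1 + y^(((re(k) + 1)*re(k) + im(k)^2)/(re(k)^2 + im(k)^2))*(C2*sin(log(y)*Abs(im(k))/(re(k)^2 + im(k)^2)) + C3*cos(log(y)*im(k)/(re(k)^2 + im(k)^2)))


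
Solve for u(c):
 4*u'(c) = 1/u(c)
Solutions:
 u(c) = -sqrt(C1 + 2*c)/2
 u(c) = sqrt(C1 + 2*c)/2


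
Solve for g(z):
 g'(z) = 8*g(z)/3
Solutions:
 g(z) = C1*exp(8*z/3)


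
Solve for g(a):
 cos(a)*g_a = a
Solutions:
 g(a) = C1 + Integral(a/cos(a), a)


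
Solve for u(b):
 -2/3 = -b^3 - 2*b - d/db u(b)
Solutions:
 u(b) = C1 - b^4/4 - b^2 + 2*b/3


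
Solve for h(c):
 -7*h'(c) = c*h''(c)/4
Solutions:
 h(c) = C1 + C2/c^27


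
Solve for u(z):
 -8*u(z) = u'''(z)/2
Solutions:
 u(z) = C3*exp(-2*2^(1/3)*z) + (C1*sin(2^(1/3)*sqrt(3)*z) + C2*cos(2^(1/3)*sqrt(3)*z))*exp(2^(1/3)*z)


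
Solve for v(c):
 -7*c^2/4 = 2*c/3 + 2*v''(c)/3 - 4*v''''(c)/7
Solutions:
 v(c) = C1 + C2*c + C3*exp(-sqrt(42)*c/6) + C4*exp(sqrt(42)*c/6) - 7*c^4/32 - c^3/6 - 9*c^2/4


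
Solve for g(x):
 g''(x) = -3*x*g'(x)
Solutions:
 g(x) = C1 + C2*erf(sqrt(6)*x/2)


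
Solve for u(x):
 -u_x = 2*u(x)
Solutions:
 u(x) = C1*exp(-2*x)


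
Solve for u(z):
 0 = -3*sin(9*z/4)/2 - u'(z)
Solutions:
 u(z) = C1 + 2*cos(9*z/4)/3


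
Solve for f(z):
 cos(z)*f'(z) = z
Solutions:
 f(z) = C1 + Integral(z/cos(z), z)


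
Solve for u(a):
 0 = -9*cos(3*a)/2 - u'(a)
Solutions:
 u(a) = C1 - 3*sin(3*a)/2


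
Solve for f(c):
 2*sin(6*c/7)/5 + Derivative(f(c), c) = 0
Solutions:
 f(c) = C1 + 7*cos(6*c/7)/15


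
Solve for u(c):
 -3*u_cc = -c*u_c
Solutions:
 u(c) = C1 + C2*erfi(sqrt(6)*c/6)


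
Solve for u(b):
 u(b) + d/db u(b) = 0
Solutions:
 u(b) = C1*exp(-b)


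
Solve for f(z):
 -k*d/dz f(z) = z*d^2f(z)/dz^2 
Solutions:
 f(z) = C1 + z^(1 - re(k))*(C2*sin(log(z)*Abs(im(k))) + C3*cos(log(z)*im(k)))


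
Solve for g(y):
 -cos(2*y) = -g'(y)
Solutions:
 g(y) = C1 + sin(2*y)/2


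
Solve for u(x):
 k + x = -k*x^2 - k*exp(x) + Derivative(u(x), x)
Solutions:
 u(x) = C1 + k*x^3/3 + k*x + k*exp(x) + x^2/2


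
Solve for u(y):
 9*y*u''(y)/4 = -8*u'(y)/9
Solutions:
 u(y) = C1 + C2*y^(49/81)


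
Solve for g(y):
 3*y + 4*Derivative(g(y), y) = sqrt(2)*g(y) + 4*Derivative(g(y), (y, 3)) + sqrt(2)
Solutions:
 g(y) = C1*exp(sqrt(2)*y/2) + C2*exp(y*(-sqrt(2) + sqrt(10))/4) + C3*exp(-y*(sqrt(2) + sqrt(10))/4) + 3*sqrt(2)*y/2 + 5


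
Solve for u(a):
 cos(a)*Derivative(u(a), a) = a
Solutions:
 u(a) = C1 + Integral(a/cos(a), a)


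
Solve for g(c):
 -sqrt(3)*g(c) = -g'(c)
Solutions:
 g(c) = C1*exp(sqrt(3)*c)


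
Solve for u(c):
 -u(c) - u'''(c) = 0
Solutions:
 u(c) = C3*exp(-c) + (C1*sin(sqrt(3)*c/2) + C2*cos(sqrt(3)*c/2))*exp(c/2)


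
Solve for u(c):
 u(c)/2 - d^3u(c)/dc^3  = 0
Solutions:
 u(c) = C3*exp(2^(2/3)*c/2) + (C1*sin(2^(2/3)*sqrt(3)*c/4) + C2*cos(2^(2/3)*sqrt(3)*c/4))*exp(-2^(2/3)*c/4)


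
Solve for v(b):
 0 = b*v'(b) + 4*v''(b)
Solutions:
 v(b) = C1 + C2*erf(sqrt(2)*b/4)


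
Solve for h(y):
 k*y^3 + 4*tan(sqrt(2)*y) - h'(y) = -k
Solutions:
 h(y) = C1 + k*y^4/4 + k*y - 2*sqrt(2)*log(cos(sqrt(2)*y))


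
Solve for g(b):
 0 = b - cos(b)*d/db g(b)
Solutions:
 g(b) = C1 + Integral(b/cos(b), b)


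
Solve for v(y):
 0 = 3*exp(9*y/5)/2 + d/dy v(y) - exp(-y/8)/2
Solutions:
 v(y) = C1 - 5*exp(9*y/5)/6 - 4*exp(-y/8)


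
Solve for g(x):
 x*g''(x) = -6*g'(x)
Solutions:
 g(x) = C1 + C2/x^5


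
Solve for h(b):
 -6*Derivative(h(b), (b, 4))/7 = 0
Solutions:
 h(b) = C1 + C2*b + C3*b^2 + C4*b^3


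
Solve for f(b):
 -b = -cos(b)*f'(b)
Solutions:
 f(b) = C1 + Integral(b/cos(b), b)


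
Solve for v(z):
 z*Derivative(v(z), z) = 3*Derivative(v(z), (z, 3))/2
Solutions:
 v(z) = C1 + Integral(C2*airyai(2^(1/3)*3^(2/3)*z/3) + C3*airybi(2^(1/3)*3^(2/3)*z/3), z)


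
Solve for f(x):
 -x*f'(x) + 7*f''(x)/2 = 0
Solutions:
 f(x) = C1 + C2*erfi(sqrt(7)*x/7)


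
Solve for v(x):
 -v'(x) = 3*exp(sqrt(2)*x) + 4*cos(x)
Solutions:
 v(x) = C1 - 3*sqrt(2)*exp(sqrt(2)*x)/2 - 4*sin(x)


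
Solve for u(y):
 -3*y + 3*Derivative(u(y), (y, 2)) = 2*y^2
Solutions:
 u(y) = C1 + C2*y + y^4/18 + y^3/6


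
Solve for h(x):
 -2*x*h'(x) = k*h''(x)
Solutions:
 h(x) = C1 + C2*sqrt(k)*erf(x*sqrt(1/k))


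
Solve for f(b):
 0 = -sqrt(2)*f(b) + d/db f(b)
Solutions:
 f(b) = C1*exp(sqrt(2)*b)


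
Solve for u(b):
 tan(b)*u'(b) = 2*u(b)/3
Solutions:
 u(b) = C1*sin(b)^(2/3)


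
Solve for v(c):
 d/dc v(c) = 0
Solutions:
 v(c) = C1


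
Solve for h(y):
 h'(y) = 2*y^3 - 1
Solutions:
 h(y) = C1 + y^4/2 - y


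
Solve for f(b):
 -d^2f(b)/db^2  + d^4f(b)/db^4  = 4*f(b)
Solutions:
 f(b) = C1*exp(-sqrt(2)*b*sqrt(1 + sqrt(17))/2) + C2*exp(sqrt(2)*b*sqrt(1 + sqrt(17))/2) + C3*sin(sqrt(2)*b*sqrt(-1 + sqrt(17))/2) + C4*cos(sqrt(2)*b*sqrt(-1 + sqrt(17))/2)


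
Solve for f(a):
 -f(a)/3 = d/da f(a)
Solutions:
 f(a) = C1*exp(-a/3)


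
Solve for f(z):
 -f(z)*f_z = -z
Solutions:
 f(z) = -sqrt(C1 + z^2)
 f(z) = sqrt(C1 + z^2)


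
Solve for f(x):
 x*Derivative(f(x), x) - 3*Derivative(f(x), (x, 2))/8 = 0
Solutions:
 f(x) = C1 + C2*erfi(2*sqrt(3)*x/3)


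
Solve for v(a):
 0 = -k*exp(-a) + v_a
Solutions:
 v(a) = C1 - k*exp(-a)


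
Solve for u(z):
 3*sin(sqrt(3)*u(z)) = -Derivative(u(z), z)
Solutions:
 u(z) = sqrt(3)*(-acos((-exp(2*sqrt(3)*C1) - exp(6*sqrt(3)*z))/(exp(2*sqrt(3)*C1) - exp(6*sqrt(3)*z))) + 2*pi)/3
 u(z) = sqrt(3)*acos((-exp(2*sqrt(3)*C1) - exp(6*sqrt(3)*z))/(exp(2*sqrt(3)*C1) - exp(6*sqrt(3)*z)))/3


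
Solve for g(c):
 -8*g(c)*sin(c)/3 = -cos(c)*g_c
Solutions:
 g(c) = C1/cos(c)^(8/3)


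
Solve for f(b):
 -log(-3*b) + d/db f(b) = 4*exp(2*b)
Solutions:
 f(b) = C1 + b*log(-b) + b*(-1 + log(3)) + 2*exp(2*b)


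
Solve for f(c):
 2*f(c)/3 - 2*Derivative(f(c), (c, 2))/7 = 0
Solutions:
 f(c) = C1*exp(-sqrt(21)*c/3) + C2*exp(sqrt(21)*c/3)


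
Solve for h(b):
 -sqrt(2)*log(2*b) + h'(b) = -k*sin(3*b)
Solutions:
 h(b) = C1 + sqrt(2)*b*(log(b) - 1) + sqrt(2)*b*log(2) + k*cos(3*b)/3


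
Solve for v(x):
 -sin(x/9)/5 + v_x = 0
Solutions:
 v(x) = C1 - 9*cos(x/9)/5


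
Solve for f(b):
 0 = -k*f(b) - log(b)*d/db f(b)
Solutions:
 f(b) = C1*exp(-k*li(b))


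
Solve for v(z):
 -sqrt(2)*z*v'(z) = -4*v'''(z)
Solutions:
 v(z) = C1 + Integral(C2*airyai(sqrt(2)*z/2) + C3*airybi(sqrt(2)*z/2), z)


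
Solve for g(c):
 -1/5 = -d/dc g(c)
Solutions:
 g(c) = C1 + c/5


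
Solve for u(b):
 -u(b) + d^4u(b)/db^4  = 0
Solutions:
 u(b) = C1*exp(-b) + C2*exp(b) + C3*sin(b) + C4*cos(b)


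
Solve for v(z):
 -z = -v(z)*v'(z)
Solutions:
 v(z) = -sqrt(C1 + z^2)
 v(z) = sqrt(C1 + z^2)


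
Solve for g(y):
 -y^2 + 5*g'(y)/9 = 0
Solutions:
 g(y) = C1 + 3*y^3/5


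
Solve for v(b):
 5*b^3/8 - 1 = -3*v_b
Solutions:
 v(b) = C1 - 5*b^4/96 + b/3


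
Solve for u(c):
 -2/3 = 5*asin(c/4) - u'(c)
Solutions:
 u(c) = C1 + 5*c*asin(c/4) + 2*c/3 + 5*sqrt(16 - c^2)


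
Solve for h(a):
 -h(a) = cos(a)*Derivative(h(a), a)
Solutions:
 h(a) = C1*sqrt(sin(a) - 1)/sqrt(sin(a) + 1)


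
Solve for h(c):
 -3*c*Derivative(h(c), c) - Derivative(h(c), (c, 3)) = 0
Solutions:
 h(c) = C1 + Integral(C2*airyai(-3^(1/3)*c) + C3*airybi(-3^(1/3)*c), c)


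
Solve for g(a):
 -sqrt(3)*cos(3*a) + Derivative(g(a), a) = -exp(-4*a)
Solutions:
 g(a) = C1 + sqrt(3)*sin(3*a)/3 + exp(-4*a)/4


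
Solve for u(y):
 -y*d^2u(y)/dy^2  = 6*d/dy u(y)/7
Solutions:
 u(y) = C1 + C2*y^(1/7)


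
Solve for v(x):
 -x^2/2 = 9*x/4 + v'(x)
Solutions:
 v(x) = C1 - x^3/6 - 9*x^2/8


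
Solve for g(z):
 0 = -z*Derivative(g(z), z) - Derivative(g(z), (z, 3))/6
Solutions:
 g(z) = C1 + Integral(C2*airyai(-6^(1/3)*z) + C3*airybi(-6^(1/3)*z), z)


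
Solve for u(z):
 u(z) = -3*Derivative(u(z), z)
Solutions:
 u(z) = C1*exp(-z/3)


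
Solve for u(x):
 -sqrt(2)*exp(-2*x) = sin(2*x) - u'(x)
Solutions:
 u(x) = C1 - cos(2*x)/2 - sqrt(2)*exp(-2*x)/2


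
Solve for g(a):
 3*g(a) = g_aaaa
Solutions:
 g(a) = C1*exp(-3^(1/4)*a) + C2*exp(3^(1/4)*a) + C3*sin(3^(1/4)*a) + C4*cos(3^(1/4)*a)


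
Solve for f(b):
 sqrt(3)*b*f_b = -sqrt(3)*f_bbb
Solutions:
 f(b) = C1 + Integral(C2*airyai(-b) + C3*airybi(-b), b)


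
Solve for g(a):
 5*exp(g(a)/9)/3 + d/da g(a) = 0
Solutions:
 g(a) = 9*log(1/(C1 + 5*a)) + 27*log(3)


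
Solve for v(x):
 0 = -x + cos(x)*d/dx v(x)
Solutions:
 v(x) = C1 + Integral(x/cos(x), x)


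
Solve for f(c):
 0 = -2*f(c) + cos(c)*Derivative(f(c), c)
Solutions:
 f(c) = C1*(sin(c) + 1)/(sin(c) - 1)


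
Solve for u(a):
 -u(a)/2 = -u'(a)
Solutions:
 u(a) = C1*exp(a/2)


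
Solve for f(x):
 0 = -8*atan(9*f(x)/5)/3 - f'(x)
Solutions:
 Integral(1/atan(9*_y/5), (_y, f(x))) = C1 - 8*x/3


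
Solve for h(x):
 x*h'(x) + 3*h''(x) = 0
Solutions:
 h(x) = C1 + C2*erf(sqrt(6)*x/6)


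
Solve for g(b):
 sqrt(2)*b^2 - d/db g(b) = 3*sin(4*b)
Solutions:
 g(b) = C1 + sqrt(2)*b^3/3 + 3*cos(4*b)/4


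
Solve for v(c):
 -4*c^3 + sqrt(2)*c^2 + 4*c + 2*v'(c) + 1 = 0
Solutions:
 v(c) = C1 + c^4/2 - sqrt(2)*c^3/6 - c^2 - c/2


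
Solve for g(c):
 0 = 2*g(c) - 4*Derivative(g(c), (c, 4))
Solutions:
 g(c) = C1*exp(-2^(3/4)*c/2) + C2*exp(2^(3/4)*c/2) + C3*sin(2^(3/4)*c/2) + C4*cos(2^(3/4)*c/2)


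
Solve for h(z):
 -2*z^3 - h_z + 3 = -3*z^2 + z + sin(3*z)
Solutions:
 h(z) = C1 - z^4/2 + z^3 - z^2/2 + 3*z + cos(3*z)/3


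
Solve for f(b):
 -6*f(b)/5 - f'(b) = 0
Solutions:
 f(b) = C1*exp(-6*b/5)


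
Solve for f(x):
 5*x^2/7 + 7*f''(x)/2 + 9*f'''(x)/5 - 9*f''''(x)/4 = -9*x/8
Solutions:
 f(x) = C1 + C2*x + C3*exp(x*(6 - sqrt(386))/15) + C4*exp(x*(6 + sqrt(386))/15) - 5*x^4/294 - 51*x^3/2744 - 4923*x^2/48020


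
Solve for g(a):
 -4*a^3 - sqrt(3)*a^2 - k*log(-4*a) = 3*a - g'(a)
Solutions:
 g(a) = C1 + a^4 + sqrt(3)*a^3/3 + 3*a^2/2 + a*k*log(-a) + a*k*(-1 + 2*log(2))


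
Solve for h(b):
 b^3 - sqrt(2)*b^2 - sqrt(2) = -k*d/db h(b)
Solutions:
 h(b) = C1 - b^4/(4*k) + sqrt(2)*b^3/(3*k) + sqrt(2)*b/k


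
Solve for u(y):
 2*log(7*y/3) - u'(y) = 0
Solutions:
 u(y) = C1 + 2*y*log(y) - 2*y + y*log(49/9)


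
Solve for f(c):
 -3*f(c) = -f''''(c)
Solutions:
 f(c) = C1*exp(-3^(1/4)*c) + C2*exp(3^(1/4)*c) + C3*sin(3^(1/4)*c) + C4*cos(3^(1/4)*c)


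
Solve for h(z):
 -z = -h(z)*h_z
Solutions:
 h(z) = -sqrt(C1 + z^2)
 h(z) = sqrt(C1 + z^2)


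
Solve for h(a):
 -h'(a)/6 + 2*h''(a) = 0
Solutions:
 h(a) = C1 + C2*exp(a/12)


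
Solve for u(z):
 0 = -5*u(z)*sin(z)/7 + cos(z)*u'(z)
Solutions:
 u(z) = C1/cos(z)^(5/7)


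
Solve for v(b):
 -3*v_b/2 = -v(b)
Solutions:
 v(b) = C1*exp(2*b/3)


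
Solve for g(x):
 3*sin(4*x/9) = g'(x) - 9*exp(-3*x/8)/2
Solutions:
 g(x) = C1 - 27*cos(4*x/9)/4 - 12*exp(-3*x/8)


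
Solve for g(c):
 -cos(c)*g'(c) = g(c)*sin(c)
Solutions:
 g(c) = C1*cos(c)


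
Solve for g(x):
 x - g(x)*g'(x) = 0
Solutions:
 g(x) = -sqrt(C1 + x^2)
 g(x) = sqrt(C1 + x^2)


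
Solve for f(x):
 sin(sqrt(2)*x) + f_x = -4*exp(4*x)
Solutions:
 f(x) = C1 - exp(4*x) + sqrt(2)*cos(sqrt(2)*x)/2


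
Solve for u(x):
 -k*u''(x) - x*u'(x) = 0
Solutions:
 u(x) = C1 + C2*sqrt(k)*erf(sqrt(2)*x*sqrt(1/k)/2)


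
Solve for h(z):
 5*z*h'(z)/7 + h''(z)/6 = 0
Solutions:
 h(z) = C1 + C2*erf(sqrt(105)*z/7)


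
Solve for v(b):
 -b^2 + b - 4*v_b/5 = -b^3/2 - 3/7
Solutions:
 v(b) = C1 + 5*b^4/32 - 5*b^3/12 + 5*b^2/8 + 15*b/28


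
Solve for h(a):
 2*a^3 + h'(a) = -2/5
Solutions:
 h(a) = C1 - a^4/2 - 2*a/5


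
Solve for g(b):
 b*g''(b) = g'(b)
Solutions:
 g(b) = C1 + C2*b^2


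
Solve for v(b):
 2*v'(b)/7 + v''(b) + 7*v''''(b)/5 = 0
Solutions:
 v(b) = C1 + C2*exp(-105^(1/3)*b*(-(9 + sqrt(186))^(1/3) + 105^(1/3)/(9 + sqrt(186))^(1/3))/42)*sin(3^(1/6)*35^(1/3)*b*(3*35^(1/3)/(9 + sqrt(186))^(1/3) + 3^(2/3)*(9 + sqrt(186))^(1/3))/42) + C3*exp(-105^(1/3)*b*(-(9 + sqrt(186))^(1/3) + 105^(1/3)/(9 + sqrt(186))^(1/3))/42)*cos(3^(1/6)*35^(1/3)*b*(3*35^(1/3)/(9 + sqrt(186))^(1/3) + 3^(2/3)*(9 + sqrt(186))^(1/3))/42) + C4*exp(105^(1/3)*b*(-(9 + sqrt(186))^(1/3) + 105^(1/3)/(9 + sqrt(186))^(1/3))/21)
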